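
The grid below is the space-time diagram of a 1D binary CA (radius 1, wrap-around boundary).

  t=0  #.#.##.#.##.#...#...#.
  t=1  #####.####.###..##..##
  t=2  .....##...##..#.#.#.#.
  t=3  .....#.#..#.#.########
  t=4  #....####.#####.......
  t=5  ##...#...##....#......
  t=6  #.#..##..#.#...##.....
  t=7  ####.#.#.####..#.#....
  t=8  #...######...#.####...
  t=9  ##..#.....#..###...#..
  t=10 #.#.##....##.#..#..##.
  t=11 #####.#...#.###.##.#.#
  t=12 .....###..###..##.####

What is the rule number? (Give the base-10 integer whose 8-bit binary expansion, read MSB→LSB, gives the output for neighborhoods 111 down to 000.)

  [7] ### => .  t=1,i=0
  [6] ##. => .  t=0,i=5
  [5] #.# => #  t=0,i=1
  [4] #.. => #  t=0,i=13
  [3] .## => #  t=0,i=4
  [2] .#. => #  t=0,i=0
  [1] ..# => .  t=0,i=15
  [0] ... => .  t=0,i=14
  bits 00111100 = 60

60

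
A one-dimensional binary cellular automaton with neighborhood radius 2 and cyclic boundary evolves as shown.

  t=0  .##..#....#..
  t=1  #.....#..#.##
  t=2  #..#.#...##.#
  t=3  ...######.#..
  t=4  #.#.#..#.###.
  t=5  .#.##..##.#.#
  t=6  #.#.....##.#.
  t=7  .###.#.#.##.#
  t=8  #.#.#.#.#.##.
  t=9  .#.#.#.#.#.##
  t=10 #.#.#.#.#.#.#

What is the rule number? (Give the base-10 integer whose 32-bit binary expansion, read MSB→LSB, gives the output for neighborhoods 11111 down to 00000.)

  #####|.  b31=0 t=3,i=5
  ####.|#  b30=1 t=3,i=7
  ###.#|.  b29=0 t=3,i=8
  ###..|#  b28=1 t=1,i=0
  ##.##|.  b27=0 t=2,i=11
  ##.#.|#  b26=1 t=3,i=9
  ##..#|.  b25=0 t=0,i=3
  ##...|.  b24=0 t=1,i=1
  #.###|.  b23=0 t=1,i=11
  #.##.|.  b22=0 t=2,i=12
  #.#.#|.  b21=0 t=4,i=0
  #.#..|#  b20=1 t=2,i=5
  #..##|.  b19=0 t=5,i=6
  #..#.|.  b18=0 t=0,i=4
  #...#|#  b17=1 t=0,i=12
  #....|.  b16=0 t=0,i=7
  .####|#  b15=1 t=3,i=4
  .###.|#  b14=1 t=1,i=12
  .##.#|#  b13=1 t=2,i=10
  .##..|.  b12=0 t=0,i=2
  .#.##|#  b11=1 t=1,i=10
  .#.#.|#  b10=1 t=2,i=4
  .#..#|.  b9=0 t=1,i=7
  .#...|#  b8=1 t=0,i=6
  ..###|.  b7=0 t=3,i=3
  ..##.|.  b6=0 t=0,i=1
  ..#.#|#  b5=1 t=1,i=9
  ..#..|.  b4=0 t=0,i=5
  ...##|#  b3=1 t=0,i=0
  ...#.|#  b2=1 t=0,i=9
  ....#|.  b1=0 t=0,i=8
  .....|#  b0=1 t=1,i=3
  bits 01010100000100101110110100101101 = 1410526509

1410526509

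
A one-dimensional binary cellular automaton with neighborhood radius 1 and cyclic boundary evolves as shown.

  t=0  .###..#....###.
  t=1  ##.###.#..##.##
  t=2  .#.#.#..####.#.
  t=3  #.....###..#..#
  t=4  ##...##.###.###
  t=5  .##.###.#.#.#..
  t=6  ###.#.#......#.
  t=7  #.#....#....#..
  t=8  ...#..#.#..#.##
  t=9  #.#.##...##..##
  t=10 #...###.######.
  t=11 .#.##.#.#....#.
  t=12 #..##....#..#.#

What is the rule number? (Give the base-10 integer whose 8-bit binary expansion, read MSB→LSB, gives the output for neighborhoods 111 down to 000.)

  [7] ### => .  t=0,i=2
  [6] ##. => #  t=0,i=3
  [5] #.# => .  t=1,i=2
  [4] #.. => #  t=0,i=4
  [3] .## => #  t=0,i=1
  [2] .#. => .  t=0,i=6
  [1] ..# => #  t=0,i=0
  [0] ... => .  t=0,i=8
  bits 01011010 = 90

90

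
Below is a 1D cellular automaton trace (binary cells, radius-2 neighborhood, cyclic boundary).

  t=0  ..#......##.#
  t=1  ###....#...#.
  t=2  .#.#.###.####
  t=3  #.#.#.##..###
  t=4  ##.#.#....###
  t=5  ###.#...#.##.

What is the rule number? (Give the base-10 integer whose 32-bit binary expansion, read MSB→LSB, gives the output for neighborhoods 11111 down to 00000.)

1694944950

  [31] ##### => .  t=4,i=12
  [30] ####. => #  t=2,i=11
  [29] ###.# => #  t=2,i=7
  [28] ###.. => .  t=1,i=2
  [27] ##.## => .  t=2,i=8
  [26] ##.#. => #  t=0,i=11
  [25] ##..# => .  t=3,i=8
  [24] ##... => #  t=1,i=3
  [23] #.### => .  t=1,i=0
  [22] #.##. => .  t=3,i=6
  [21] #.#.# => .  t=2,i=1
  [20] #.#.. => .  t=0,i=12
  [19] #..## => .  t=3,i=9
  [18] #..#. => #  t=0,i=1
  [17] #...# => #  t=1,i=9
  [16] #.... => .  t=0,i=4
  [15] .#### => #  t=2,i=10
  [14] .###. => #  t=1,i=1
  [13] .##.# => .  t=0,i=10
  [12] .##.. => .  t=3,i=7
  [11] .#.## => #  t=1,i=12
  [10] .#.#. => #  t=2,i=2
  [9] .#..# => #  t=0,i=0
  [8] .#... => .  t=0,i=3
  [7] ..### => #  t=3,i=10
  [6] ..##. => .  t=0,i=9
  [5] ..#.# => #  t=1,i=11
  [4] ..#.. => #  t=0,i=2
  [3] ...## => .  t=0,i=8
  [2] ...#. => #  t=1,i=6
  [1] ....# => #  t=0,i=7
  [0] ..... => .  t=0,i=5
  bits 01100101000001101100111010110110 = 1694944950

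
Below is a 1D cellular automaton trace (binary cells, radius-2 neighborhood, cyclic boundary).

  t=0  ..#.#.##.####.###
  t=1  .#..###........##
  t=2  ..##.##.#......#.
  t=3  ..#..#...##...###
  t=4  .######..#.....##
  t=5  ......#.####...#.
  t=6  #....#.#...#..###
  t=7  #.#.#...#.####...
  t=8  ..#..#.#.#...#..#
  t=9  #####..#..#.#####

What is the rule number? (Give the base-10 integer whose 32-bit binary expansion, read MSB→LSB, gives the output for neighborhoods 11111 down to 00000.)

  nb #####: next=.  (t=4,i=3, bit31=0)
  nb ####.: next=.  (t=0,i=11, bit30=0)
  nb ###.#: next=.  (t=0,i=12, bit29=0)
  nb ###..: next=#  (t=0,i=16, bit28=1)
  nb ##.##: next=.  (t=0,i=8, bit27=0)
  nb ##.#.: next=.  (t=1,i=0, bit26=0)
  nb ##..#: next=.  (t=0,i=0, bit25=0)
  nb ##...: next=.  (t=1,i=7, bit24=0)
  nb #.###: next=.  (t=0,i=9, bit23=0)
  nb #.##.: next=#  (t=0,i=6, bit22=1)
  nb #.#.#: next=#  (t=0,i=4, bit21=1)
  nb #.#..: next=.  (t=1,i=1, bit20=0)
  nb #..##: next=#  (t=1,i=3, bit19=1)
  nb #..#.: next=#  (t=0,i=1, bit18=1)
  nb #...#: next=.  (t=2,i=0, bit17=0)
  nb #....: next=#  (t=1,i=8, bit16=1)
  nb .####: next=.  (t=0,i=10, bit15=0)
  nb .###.: next=#  (t=0,i=15, bit14=1)
  nb .##.#: next=.  (t=0,i=7, bit13=0)
  nb .##..: next=.  (t=3,i=10, bit12=0)
  nb .#.##: next=#  (t=0,i=5, bit11=1)
  nb .#.#.: next=.  (t=0,i=3, bit10=0)
  nb .#..#: next=#  (t=1,i=2, bit9=1)
  nb .#...: next=#  (t=2,i=9, bit8=1)
  nb ..###: next=.  (t=1,i=4, bit7=0)
  nb ..##.: next=#  (t=1,i=15, bit6=1)
  nb ..#.#: next=.  (t=0,i=2, bit5=0)
  nb ..#..: next=#  (t=2,i=15, bit4=1)
  nb ...##: next=.  (t=1,i=14, bit3=0)
  nb ...#.: next=#  (t=2,i=14, bit2=1)
  nb ....#: next=.  (t=1,i=13, bit1=0)
  nb .....: next=.  (t=1,i=9, bit0=0)
  bits 00010000011011010100101101010100 = 275598164

275598164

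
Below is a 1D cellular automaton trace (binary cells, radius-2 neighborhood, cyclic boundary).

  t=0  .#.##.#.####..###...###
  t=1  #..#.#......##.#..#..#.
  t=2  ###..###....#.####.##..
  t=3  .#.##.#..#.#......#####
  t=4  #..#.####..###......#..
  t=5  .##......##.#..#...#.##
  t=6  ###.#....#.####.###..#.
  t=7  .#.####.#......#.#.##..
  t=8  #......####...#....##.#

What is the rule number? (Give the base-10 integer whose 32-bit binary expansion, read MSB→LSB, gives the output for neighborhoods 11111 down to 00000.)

2388611908

  nb #####: next=#  (t=3,i=20, bit31=1)
  nb ####.: next=.  (t=0,i=10, bit30=0)
  nb ###.#: next=.  (t=0,i=22, bit29=0)
  nb ###..: next=.  (t=0,i=11, bit28=0)
  nb ##.##: next=#  (t=2,i=18, bit27=1)
  nb ##.#.: next=#  (t=0,i=0, bit26=1)
  nb ##..#: next=#  (t=0,i=12, bit25=1)
  nb ##...: next=.  (t=0,i=17, bit24=0)
  nb #.###: next=.  (t=0,i=8, bit23=0)
  nb #.##.: next=#  (t=0,i=3, bit22=1)
  nb #.#.#: next=.  (t=0,i=1, bit21=0)
  nb #.#..: next=#  (t=1,i=0, bit20=1)
  nb #..##: next=#  (t=0,i=13, bit19=1)
  nb #..#.: next=#  (t=1,i=2, bit18=1)
  nb #...#: next=#  (t=0,i=18, bit17=1)
  nb #....: next=#  (t=1,i=7, bit16=1)
  nb .####: next=.  (t=0,i=9, bit15=0)
  nb .###.: next=#  (t=0,i=15, bit14=1)
  nb .##.#: next=.  (t=0,i=4, bit13=0)
  nb .##..: next=#  (t=2,i=20, bit12=1)
  nb .#.##: next=.  (t=0,i=2, bit11=0)
  nb .#.#.: next=.  (t=1,i=4, bit10=0)
  nb .#..#: next=#  (t=1,i=1, bit9=1)
  nb .#...: next=#  (t=1,i=6, bit8=1)
  nb ..###: next=.  (t=0,i=14, bit7=0)
  nb ..##.: next=#  (t=1,i=12, bit6=1)
  nb ..#.#: next=.  (t=1,i=3, bit5=0)
  nb ..#..: next=.  (t=1,i=18, bit4=0)
  nb ...##: next=.  (t=0,i=19, bit3=0)
  nb ...#.: next=#  (t=2,i=11, bit2=1)
  nb ....#: next=.  (t=1,i=10, bit1=0)
  nb .....: next=.  (t=1,i=8, bit0=0)
  bits 10001110010111110101001101000100 = 2388611908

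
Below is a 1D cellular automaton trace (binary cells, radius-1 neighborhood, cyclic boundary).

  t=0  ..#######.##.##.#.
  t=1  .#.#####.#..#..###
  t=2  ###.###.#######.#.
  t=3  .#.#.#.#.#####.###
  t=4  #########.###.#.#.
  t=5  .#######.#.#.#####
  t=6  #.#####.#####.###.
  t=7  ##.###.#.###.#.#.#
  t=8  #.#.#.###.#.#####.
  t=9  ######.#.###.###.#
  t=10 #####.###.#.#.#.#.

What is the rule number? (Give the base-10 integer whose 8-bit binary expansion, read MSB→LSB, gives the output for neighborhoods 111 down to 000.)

182

  ### -> #   bit 7 = 1  t=0,i=3
  ##. -> .   bit 6 = 0  t=0,i=8
  #.# -> #   bit 5 = 1  t=0,i=9
  #.. -> #   bit 4 = 1  t=0,i=17
  .## -> .   bit 3 = 0  t=0,i=2
  .#. -> #   bit 2 = 1  t=0,i=16
  ..# -> #   bit 1 = 1  t=0,i=1
  ... -> .   bit 0 = 0  t=0,i=0
  bits 10110110 = 182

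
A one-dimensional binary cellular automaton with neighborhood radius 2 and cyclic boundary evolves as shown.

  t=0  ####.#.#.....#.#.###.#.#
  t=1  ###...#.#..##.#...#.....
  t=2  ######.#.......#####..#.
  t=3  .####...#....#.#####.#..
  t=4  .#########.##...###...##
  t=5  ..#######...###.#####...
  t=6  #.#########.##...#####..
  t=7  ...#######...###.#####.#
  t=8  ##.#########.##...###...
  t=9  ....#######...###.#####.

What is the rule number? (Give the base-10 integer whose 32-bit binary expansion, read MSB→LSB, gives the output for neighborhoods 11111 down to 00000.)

  [31] ##### => #  t=0,i=1
  [30] ####. => #  t=0,i=2
  [29] ###.# => .  t=0,i=3
  [28] ###.. => #  t=1,i=2
  [27] ##.## => .  t=4,i=0
  [26] ##.#. => .  t=0,i=4
  [25] ##..# => .  t=2,i=20
  [24] ##... => #  t=1,i=3
  [23] #.### => .  t=0,i=17
  [22] #.##. => .  t=4,i=11
  [21] #.#.# => .  t=0,i=5
  [20] #.#.. => .  t=0,i=7
  [19] #..## => .  t=1,i=10
  [18] #..#. => #  t=2,i=21
  [17] #...# => #  t=1,i=4
  [16] #.... => .  t=0,i=9
  [15] .#### => #  t=0,i=0
  [14] .###. => #  t=0,i=18
  [13] .##.# => .  t=1,i=12
  [12] .##.. => #  t=4,i=12
  [11] .#.## => .  t=0,i=16
  [10] .#.#. => #  t=0,i=6
  [9] .#..# => .  t=1,i=9
  [8] .#... => #  t=0,i=8
  [7] ..### => #  t=1,i=0
  [6] ..##. => .  t=1,i=11
  [5] ..#.# => .  t=0,i=13
  [4] ..#.. => #  t=1,i=18
  [3] ...## => .  t=1,i=23
  [2] ...#. => #  t=0,i=12
  [1] ....# => #  t=0,i=11
  [0] ..... => .  t=0,i=10
  bits 11010001000001101101010110010110 = 3506886038

3506886038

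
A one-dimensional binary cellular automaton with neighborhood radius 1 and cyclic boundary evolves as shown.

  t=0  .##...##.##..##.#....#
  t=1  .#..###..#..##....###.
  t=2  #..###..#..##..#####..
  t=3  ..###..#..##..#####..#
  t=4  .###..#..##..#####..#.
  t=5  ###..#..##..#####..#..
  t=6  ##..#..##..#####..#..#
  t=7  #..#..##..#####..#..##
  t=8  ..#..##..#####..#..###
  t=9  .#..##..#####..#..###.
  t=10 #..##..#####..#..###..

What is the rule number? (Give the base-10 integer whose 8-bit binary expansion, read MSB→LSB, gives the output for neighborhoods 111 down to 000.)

139

  nb ###: next=#  (t=1,i=5, bit7=1)
  nb ##.: next=.  (t=0,i=2, bit6=0)
  nb #.#: next=.  (t=0,i=0, bit5=0)
  nb #..: next=.  (t=0,i=3, bit4=0)
  nb .##: next=#  (t=0,i=1, bit3=1)
  nb .#.: next=.  (t=0,i=16, bit2=0)
  nb ..#: next=#  (t=0,i=5, bit1=1)
  nb ...: next=#  (t=0,i=4, bit0=1)
  bits 10001011 = 139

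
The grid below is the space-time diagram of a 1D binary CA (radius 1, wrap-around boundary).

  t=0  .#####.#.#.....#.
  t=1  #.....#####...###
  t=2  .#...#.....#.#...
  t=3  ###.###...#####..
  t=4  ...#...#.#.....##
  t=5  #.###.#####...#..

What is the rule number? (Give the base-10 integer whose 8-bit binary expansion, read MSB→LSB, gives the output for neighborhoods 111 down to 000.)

  ###|.  b7=0 t=0,i=2
  ##.|.  b6=0 t=0,i=5
  #.#|#  b5=1 t=0,i=6
  #..|#  b4=1 t=0,i=10
  .##|.  b3=0 t=0,i=1
  .#.|#  b2=1 t=0,i=7
  ..#|#  b1=1 t=0,i=0
  ...|.  b0=0 t=0,i=11
  bits 00110110 = 54

54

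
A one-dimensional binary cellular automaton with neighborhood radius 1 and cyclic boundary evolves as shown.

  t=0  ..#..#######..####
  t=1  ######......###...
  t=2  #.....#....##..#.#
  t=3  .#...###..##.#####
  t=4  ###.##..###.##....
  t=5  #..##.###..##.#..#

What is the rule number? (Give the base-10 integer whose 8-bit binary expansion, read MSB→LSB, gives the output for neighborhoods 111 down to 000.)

62

  [7] ### => .  t=0,i=6
  [6] ##. => .  t=0,i=11
  [5] #.# => #  t=2,i=16
  [4] #.. => #  t=0,i=0
  [3] .## => #  t=0,i=5
  [2] .#. => #  t=0,i=2
  [1] ..# => #  t=0,i=1
  [0] ... => .  t=1,i=7
  bits 00111110 = 62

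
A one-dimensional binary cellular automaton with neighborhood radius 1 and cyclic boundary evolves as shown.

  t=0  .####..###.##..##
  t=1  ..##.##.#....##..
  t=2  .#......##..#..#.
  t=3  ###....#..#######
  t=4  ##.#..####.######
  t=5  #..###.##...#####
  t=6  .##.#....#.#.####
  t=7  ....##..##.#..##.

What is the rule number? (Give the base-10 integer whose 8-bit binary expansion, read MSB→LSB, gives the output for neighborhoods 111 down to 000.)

  ### -> #   bit 7 = 1  t=0,i=2
  ##. -> .   bit 6 = 0  t=0,i=4
  #.# -> .   bit 5 = 0  t=0,i=0
  #.. -> #   bit 4 = 1  t=0,i=5
  .## -> .   bit 3 = 0  t=0,i=1
  .#. -> #   bit 2 = 1  t=1,i=8
  ..# -> #   bit 1 = 1  t=0,i=6
  ... -> .   bit 0 = 0  t=1,i=0
  bits 10010110 = 150

150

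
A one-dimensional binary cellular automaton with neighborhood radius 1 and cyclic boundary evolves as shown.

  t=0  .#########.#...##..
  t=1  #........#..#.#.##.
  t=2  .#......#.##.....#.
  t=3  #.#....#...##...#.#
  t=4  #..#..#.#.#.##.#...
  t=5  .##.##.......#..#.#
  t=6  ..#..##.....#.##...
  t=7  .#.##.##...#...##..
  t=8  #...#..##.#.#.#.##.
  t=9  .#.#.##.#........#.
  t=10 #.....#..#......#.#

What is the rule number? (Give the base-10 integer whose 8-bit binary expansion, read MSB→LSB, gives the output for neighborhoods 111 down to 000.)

  nb ###: next=.  (t=0,i=2, bit7=0)
  nb ##.: next=#  (t=0,i=9, bit6=1)
  nb #.#: next=.  (t=0,i=10, bit5=0)
  nb #..: next=#  (t=0,i=12, bit4=1)
  nb .##: next=.  (t=0,i=1, bit3=0)
  nb .#.: next=.  (t=0,i=11, bit2=0)
  nb ..#: next=#  (t=0,i=0, bit1=1)
  nb ...: next=.  (t=0,i=13, bit0=0)
  bits 01010010 = 82

82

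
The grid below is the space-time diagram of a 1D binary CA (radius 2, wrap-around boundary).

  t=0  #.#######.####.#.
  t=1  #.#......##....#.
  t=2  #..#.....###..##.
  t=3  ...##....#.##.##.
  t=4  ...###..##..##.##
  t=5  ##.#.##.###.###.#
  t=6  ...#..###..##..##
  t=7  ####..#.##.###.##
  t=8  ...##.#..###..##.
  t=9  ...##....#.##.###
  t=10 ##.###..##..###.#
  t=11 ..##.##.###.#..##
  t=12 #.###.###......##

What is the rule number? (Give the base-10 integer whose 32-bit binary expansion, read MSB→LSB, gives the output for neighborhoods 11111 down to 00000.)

463614452

  nb #####: next=.  (t=0,i=4, bit31=0)
  nb ####.: next=.  (t=0,i=7, bit30=0)
  nb ###.#: next=.  (t=0,i=8, bit29=0)
  nb ###..: next=#  (t=2,i=11, bit28=1)
  nb ##.##: next=#  (t=0,i=9, bit27=1)
  nb ##.#.: next=.  (t=0,i=14, bit26=0)
  nb ##..#: next=#  (t=2,i=12, bit25=1)
  nb ##...: next=#  (t=1,i=11, bit24=1)
  nb #.###: next=#  (t=0,i=2, bit23=1)
  nb #.##.: next=.  (t=3,i=11, bit22=0)
  nb #.#.#: next=#  (t=0,i=0, bit21=1)
  nb #.#..: next=.  (t=1,i=2, bit20=0)
  nb #..##: next=.  (t=2,i=13, bit19=0)
  nb #..#.: next=.  (t=2,i=2, bit18=0)
  nb #...#: next=#  (t=4,i=1, bit17=1)
  nb #....: next=.  (t=1,i=4, bit16=0)
  nb .####: next=.  (t=0,i=3, bit15=0)
  nb .###.: next=.  (t=2,i=10, bit14=0)
  nb .##.#: next=#  (t=2,i=15, bit13=1)
  nb .##..: next=#  (t=1,i=10, bit12=1)
  nb .#.##: next=.  (t=0,i=1, bit11=0)
  nb .#.#.: next=.  (t=0,i=16, bit10=0)
  nb .#..#: next=.  (t=2,i=1, bit9=0)
  nb .#...: next=#  (t=1,i=3, bit8=1)
  nb ..###: next=#  (t=2,i=9, bit7=1)
  nb ..##.: next=#  (t=1,i=9, bit6=1)
  nb ..#.#: next=#  (t=1,i=15, bit5=1)
  nb ..#..: next=#  (t=2,i=3, bit4=1)
  nb ...##: next=.  (t=1,i=8, bit3=0)
  nb ...#.: next=#  (t=1,i=14, bit2=1)
  nb ....#: next=.  (t=1,i=7, bit1=0)
  nb .....: next=.  (t=1,i=5, bit0=0)
  bits 00011011101000100011000111110100 = 463614452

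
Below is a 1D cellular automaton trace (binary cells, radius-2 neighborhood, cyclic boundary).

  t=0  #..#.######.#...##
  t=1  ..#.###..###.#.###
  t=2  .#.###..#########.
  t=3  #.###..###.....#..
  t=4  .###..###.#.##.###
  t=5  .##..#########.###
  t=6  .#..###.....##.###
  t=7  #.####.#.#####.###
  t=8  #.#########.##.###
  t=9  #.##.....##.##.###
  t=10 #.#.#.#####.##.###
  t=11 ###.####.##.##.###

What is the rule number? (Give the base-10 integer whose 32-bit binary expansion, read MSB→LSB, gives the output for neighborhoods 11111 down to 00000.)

  #####|.  b31=0 t=0,i=7
  ####.|#  b30=1 t=0,i=9
  ###.#|#  b29=1 t=0,i=10
  ###..|.  b28=0 t=0,i=0
  ##.##|.  b27=0 t=4,i=0
  ##.#.|#  b26=1 t=0,i=11
  ##..#|.  b25=0 t=0,i=1
  ##...|#  b24=1 t=3,i=10
  #.###|#  b23=1 t=0,i=5
  #.##.|#  b22=1 t=4,i=12
  #.#.#|#  b21=1 t=1,i=13
  #.#..|.  b20=0 t=0,i=12
  #..##|#  b19=1 t=1,i=8
  #..#.|#  b18=1 t=0,i=2
  #...#|.  b17=0 t=0,i=14
  #....|.  b16=0 t=3,i=11
  .####|#  b15=1 t=0,i=6
  .###.|#  b14=1 t=0,i=17
  .##.#|#  b13=1 t=4,i=13
  .##..|.  b12=0 t=5,i=2
  .#.##|#  b11=1 t=0,i=4
  .#.#.|.  b10=0 t=10,i=3
  .#..#|#  b9=1 t=3,i=16
  .#...|#  b8=1 t=0,i=13
  ..###|#  b7=1 t=0,i=16
  ..##.|#  b6=1 t=6,i=12
  ..#.#|.  b5=0 t=0,i=3
  ..#..|#  b4=1 t=3,i=15
  ...##|#  b3=1 t=0,i=15
  ...#.|.  b2=0 t=3,i=14
  ....#|#  b1=1 t=3,i=13
  .....|#  b0=1 t=3,i=12
  bits 01100101111011001110101111011011 = 1710025691

1710025691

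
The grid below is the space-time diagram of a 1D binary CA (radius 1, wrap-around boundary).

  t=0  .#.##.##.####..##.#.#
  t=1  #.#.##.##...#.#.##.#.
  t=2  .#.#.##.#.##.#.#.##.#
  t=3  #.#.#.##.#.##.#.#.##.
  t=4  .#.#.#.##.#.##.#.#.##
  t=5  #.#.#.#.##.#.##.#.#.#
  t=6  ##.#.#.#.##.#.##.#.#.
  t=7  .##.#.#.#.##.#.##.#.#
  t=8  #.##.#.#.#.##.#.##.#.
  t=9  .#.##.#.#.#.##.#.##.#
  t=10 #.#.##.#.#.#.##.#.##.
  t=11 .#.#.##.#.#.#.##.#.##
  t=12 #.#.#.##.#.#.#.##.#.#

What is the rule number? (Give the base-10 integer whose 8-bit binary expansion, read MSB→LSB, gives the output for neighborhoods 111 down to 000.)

  ###|.  b7=0 t=0,i=10
  ##.|#  b6=1 t=0,i=4
  #.#|#  b5=1 t=0,i=0
  #..|.  b4=0 t=0,i=13
  .##|.  b3=0 t=0,i=3
  .#.|.  b2=0 t=0,i=1
  ..#|#  b1=1 t=0,i=14
  ...|#  b0=1 t=1,i=10
  bits 01100011 = 99

99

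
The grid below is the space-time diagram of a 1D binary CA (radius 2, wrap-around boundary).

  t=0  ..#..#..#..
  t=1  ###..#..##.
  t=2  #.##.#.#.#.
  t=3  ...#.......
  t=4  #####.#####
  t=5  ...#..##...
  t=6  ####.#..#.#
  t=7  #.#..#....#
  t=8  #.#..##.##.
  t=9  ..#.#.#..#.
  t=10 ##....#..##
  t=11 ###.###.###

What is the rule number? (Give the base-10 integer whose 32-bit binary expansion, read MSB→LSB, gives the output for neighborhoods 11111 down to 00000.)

  ##### -> .   bit 31 = 0  t=4,i=0
  ####. -> #   bit 30 = 1  t=4,i=3
  ###.# -> .   bit 29 = 0  t=4,i=4
  ###.. -> #   bit 28 = 1  t=1,i=2
  ##.## -> .   bit 27 = 0  t=1,i=10
  ##.#. -> .   bit 26 = 0  t=2,i=4
  ##..# -> #   bit 25 = 1  t=1,i=3
  ##... -> #   bit 24 = 1  t=5,i=8
  #.### -> #   bit 23 = 1  t=1,i=0
  #.##. -> .   bit 22 = 0  t=2,i=2
  #.#.# -> .   bit 21 = 0  t=2,i=0
  #.#.. -> #   bit 20 = 1  t=6,i=5
  #..## -> #   bit 19 = 1  t=1,i=7
  #..#. -> .   bit 18 = 0  t=0,i=4
  #...# -> #   bit 17 = 1  t=9,i=0
  #.... -> .   bit 16 = 0  t=0,i=10
  .#### -> #   bit 15 = 1  t=4,i=7
  .###. -> .   bit 14 = 0  t=1,i=1
  .##.# -> #   bit 13 = 1  t=1,i=9
  .##.. -> .   bit 12 = 0  t=5,i=7
  .#.## -> .   bit 11 = 0  t=2,i=1
  .#.#. -> .   bit 10 = 0  t=2,i=6
  .#..# -> .   bit 9 = 0  t=0,i=3
  .#... -> #   bit 8 = 1  t=0,i=9
  ..### -> #   bit 7 = 1  t=10,i=9
  ..##. -> .   bit 6 = 0  t=1,i=8
  ..#.# -> .   bit 5 = 0  t=6,i=8
  ..#.. -> #   bit 4 = 1  t=0,i=2
  ...## -> #   bit 3 = 1  t=7,i=9
  ...#. -> #   bit 2 = 1  t=0,i=1
  ....# -> #   bit 1 = 1  t=0,i=0
  ..... -> #   bit 0 = 1  t=3,i=0
  bits 01010011100110101010000110011111 = 1402642847

1402642847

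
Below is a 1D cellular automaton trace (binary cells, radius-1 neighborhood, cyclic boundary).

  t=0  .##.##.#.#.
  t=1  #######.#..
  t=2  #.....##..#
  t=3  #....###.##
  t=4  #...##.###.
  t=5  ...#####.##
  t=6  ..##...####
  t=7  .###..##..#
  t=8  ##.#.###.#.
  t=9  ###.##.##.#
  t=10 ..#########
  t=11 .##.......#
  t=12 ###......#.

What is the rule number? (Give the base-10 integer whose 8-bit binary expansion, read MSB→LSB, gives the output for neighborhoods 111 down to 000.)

  ###|.  b7=0 t=1,i=1
  ##.|#  b6=1 t=0,i=2
  #.#|#  b5=1 t=0,i=3
  #..|.  b4=0 t=0,i=10
  .##|#  b3=1 t=0,i=1
  .#.|.  b2=0 t=0,i=7
  ..#|#  b1=1 t=0,i=0
  ...|.  b0=0 t=2,i=2
  bits 01101010 = 106

106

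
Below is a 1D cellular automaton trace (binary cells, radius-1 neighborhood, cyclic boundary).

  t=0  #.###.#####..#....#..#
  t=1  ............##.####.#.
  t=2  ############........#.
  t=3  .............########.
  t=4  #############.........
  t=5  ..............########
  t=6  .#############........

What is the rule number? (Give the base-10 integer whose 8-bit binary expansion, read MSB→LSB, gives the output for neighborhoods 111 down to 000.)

7

  nb ###: next=.  (t=0,i=3, bit7=0)
  nb ##.: next=.  (t=0,i=0, bit6=0)
  nb #.#: next=.  (t=0,i=1, bit5=0)
  nb #..: next=.  (t=0,i=11, bit4=0)
  nb .##: next=.  (t=0,i=2, bit3=0)
  nb .#.: next=#  (t=0,i=13, bit2=1)
  nb ..#: next=#  (t=0,i=12, bit1=1)
  nb ...: next=#  (t=0,i=15, bit0=1)
  bits 00000111 = 7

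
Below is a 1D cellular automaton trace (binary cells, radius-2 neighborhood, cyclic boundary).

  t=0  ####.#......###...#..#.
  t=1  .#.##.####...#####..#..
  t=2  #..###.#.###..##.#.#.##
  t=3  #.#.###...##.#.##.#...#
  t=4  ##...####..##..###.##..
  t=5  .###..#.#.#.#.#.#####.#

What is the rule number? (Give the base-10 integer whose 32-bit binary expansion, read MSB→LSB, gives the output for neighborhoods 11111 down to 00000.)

3176133893

  [31] ##### => #  t=1,i=15
  [30] ####. => .  t=0,i=2
  [29] ###.# => #  t=0,i=3
  [28] ###.. => #  t=0,i=14
  [27] ##.## => #  t=1,i=5
  [26] ##.#. => #  t=0,i=4
  [25] ##..# => .  t=1,i=18
  [24] ##... => #  t=0,i=15
  [23] #.### => .  t=0,i=0
  [22] #.##. => #  t=1,i=3
  [21] #.#.# => .  t=2,i=7
  [20] #.#.. => .  t=0,i=5
  [19] #..## => #  t=2,i=2
  [18] #..#. => #  t=0,i=20
  [17] #...# => #  t=0,i=16
  [16] #.... => #  t=0,i=7
  [15] .#### => #  t=0,i=1
  [14] .###. => #  t=0,i=13
  [13] .##.# => #  t=1,i=4
  [12] .##.. => #  t=4,i=1
  [11] .#.## => .  t=0,i=22
  [10] .#.#. => #  t=2,i=18
  [9] .#..# => .  t=0,i=19
  [8] .#... => #  t=0,i=6
  [7] ..### => .  t=0,i=12
  [6] ..##. => .  t=2,i=14
  [5] ..#.# => .  t=0,i=21
  [4] ..#.. => .  t=0,i=18
  [3] ...## => .  t=0,i=11
  [2] ...#. => #  t=0,i=17
  [1] ....# => .  t=0,i=10
  [0] ..... => #  t=0,i=8
  bits 10111101010011111111010100000101 = 3176133893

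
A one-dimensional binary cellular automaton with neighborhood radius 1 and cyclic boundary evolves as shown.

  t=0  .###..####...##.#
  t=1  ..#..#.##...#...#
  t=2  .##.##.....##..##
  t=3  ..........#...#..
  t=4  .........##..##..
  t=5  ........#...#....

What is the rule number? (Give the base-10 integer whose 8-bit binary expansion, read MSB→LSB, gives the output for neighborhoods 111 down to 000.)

134

  ### -> #   bit 7 = 1  t=0,i=2
  ##. -> .   bit 6 = 0  t=0,i=3
  #.# -> .   bit 5 = 0  t=0,i=0
  #.. -> .   bit 4 = 0  t=0,i=4
  .## -> .   bit 3 = 0  t=0,i=1
  .#. -> #   bit 2 = 1  t=0,i=16
  ..# -> #   bit 1 = 1  t=0,i=5
  ... -> .   bit 0 = 0  t=0,i=11
  bits 10000110 = 134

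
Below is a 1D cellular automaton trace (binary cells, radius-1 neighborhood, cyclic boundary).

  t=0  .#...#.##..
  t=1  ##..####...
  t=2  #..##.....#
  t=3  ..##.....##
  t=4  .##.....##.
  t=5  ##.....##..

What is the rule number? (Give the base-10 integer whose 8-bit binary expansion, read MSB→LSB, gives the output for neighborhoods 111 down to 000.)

  [7] ### => .  t=1,i=5
  [6] ##. => .  t=0,i=8
  [5] #.# => #  t=0,i=6
  [4] #.. => .  t=0,i=2
  [3] .## => #  t=0,i=7
  [2] .#. => #  t=0,i=1
  [1] ..# => #  t=0,i=0
  [0] ... => .  t=0,i=3
  bits 00101110 = 46

46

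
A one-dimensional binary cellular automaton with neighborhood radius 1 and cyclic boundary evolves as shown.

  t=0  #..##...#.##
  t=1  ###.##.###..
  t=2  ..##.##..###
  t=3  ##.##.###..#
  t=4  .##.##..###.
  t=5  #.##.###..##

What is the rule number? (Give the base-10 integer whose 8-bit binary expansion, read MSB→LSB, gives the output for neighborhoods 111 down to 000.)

118

  nb ###: next=.  (t=0,i=11, bit7=0)
  nb ##.: next=#  (t=0,i=0, bit6=1)
  nb #.#: next=#  (t=0,i=9, bit5=1)
  nb #..: next=#  (t=0,i=1, bit4=1)
  nb .##: next=.  (t=0,i=3, bit3=0)
  nb .#.: next=#  (t=0,i=8, bit2=1)
  nb ..#: next=#  (t=0,i=2, bit1=1)
  nb ...: next=.  (t=0,i=6, bit0=0)
  bits 01110110 = 118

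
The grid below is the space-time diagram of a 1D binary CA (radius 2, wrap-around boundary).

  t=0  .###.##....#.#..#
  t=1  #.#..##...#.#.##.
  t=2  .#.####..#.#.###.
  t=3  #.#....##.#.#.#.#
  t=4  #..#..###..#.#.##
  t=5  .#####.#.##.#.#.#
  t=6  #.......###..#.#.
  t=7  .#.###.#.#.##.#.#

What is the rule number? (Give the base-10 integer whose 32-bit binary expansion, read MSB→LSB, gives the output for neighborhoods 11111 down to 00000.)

  #####|.  b31=0 t=5,i=3
  ####.|.  b30=0 t=2,i=5
  ###.#|.  b29=0 t=0,i=3
  ###..|.  b28=0 t=2,i=6
  ##.##|.  b27=0 t=0,i=4
  ##.#.|.  b26=0 t=1,i=16
  ##..#|#  b25=1 t=2,i=7
  ##...|.  b24=0 t=0,i=7
  #.###|.  b23=0 t=0,i=1
  #.##.|#  b22=1 t=0,i=5
  #.#.#|.  b21=0 t=1,i=0
  #.#..|.  b20=0 t=0,i=13
  #..##|#  b19=1 t=1,i=4
  #..#.|#  b18=1 t=0,i=15
  #...#|.  b17=0 t=1,i=8
  #....|.  b16=0 t=0,i=8
  .####|.  b15=0 t=2,i=4
  .###.|#  b14=1 t=0,i=2
  .##.#|#  b13=1 t=1,i=15
  .##..|#  b12=1 t=0,i=6
  .#.##|#  b11=1 t=0,i=0
  .#.#.|#  b10=1 t=0,i=12
  .#..#|#  b9=1 t=0,i=14
  .#...|#  b8=1 t=3,i=3
  ..###|.  b7=0 t=4,i=6
  ..##.|#  b6=1 t=1,i=5
  ..#.#|.  b5=0 t=0,i=11
  ..#..|#  b4=1 t=4,i=3
  ...##|#  b3=1 t=3,i=6
  ...#.|#  b2=1 t=0,i=10
  ....#|.  b1=0 t=0,i=9
  .....|#  b0=1 t=6,i=3
  bits 00000010010011000111111101011101 = 38567773

38567773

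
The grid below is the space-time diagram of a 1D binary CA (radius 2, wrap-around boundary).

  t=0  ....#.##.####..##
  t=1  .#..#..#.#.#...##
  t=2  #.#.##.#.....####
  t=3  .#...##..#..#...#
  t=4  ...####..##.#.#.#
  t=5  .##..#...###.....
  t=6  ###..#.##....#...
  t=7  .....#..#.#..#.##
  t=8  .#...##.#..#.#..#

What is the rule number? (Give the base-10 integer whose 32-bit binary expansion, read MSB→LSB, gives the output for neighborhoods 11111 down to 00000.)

1149448824

  #####|.  b31=0 t=2,i=15
  ####.|#  b30=1 t=0,i=11
  ###.#|.  b29=0 t=2,i=0
  ###..|.  b28=0 t=0,i=12
  ##.##|.  b27=0 t=0,i=8
  ##.#.|#  b26=1 t=1,i=0
  ##..#|.  b25=0 t=0,i=13
  ##...|.  b24=0 t=0,i=0
  #.###|#  b23=1 t=0,i=9
  #.##.|.  b22=0 t=0,i=6
  #.#.#|.  b21=0 t=1,i=9
  #.#..|.  b20=0 t=1,i=1
  #..##|.  b19=0 t=0,i=14
  #..#.|.  b18=0 t=1,i=3
  #...#|#  b17=1 t=1,i=13
  #....|#  b16=1 t=0,i=1
  .####|.  b15=0 t=0,i=10
  .###.|.  b14=0 t=5,i=10
  .##.#|#  b13=1 t=0,i=7
  .##..|#  b12=1 t=0,i=16
  .#.##|.  b11=0 t=0,i=5
  .#.#.|.  b10=0 t=1,i=8
  .#..#|#  b9=1 t=1,i=2
  .#...|.  b8=0 t=1,i=12
  ..###|.  b7=0 t=2,i=13
  ..##.|#  b6=1 t=0,i=15
  ..#.#|#  b5=1 t=0,i=4
  ..#..|#  b4=1 t=1,i=4
  ...##|#  b3=1 t=1,i=14
  ...#.|.  b2=0 t=0,i=3
  ....#|.  b1=0 t=0,i=2
  .....|.  b0=0 t=2,i=10
  bits 01000100100000110011001001111000 = 1149448824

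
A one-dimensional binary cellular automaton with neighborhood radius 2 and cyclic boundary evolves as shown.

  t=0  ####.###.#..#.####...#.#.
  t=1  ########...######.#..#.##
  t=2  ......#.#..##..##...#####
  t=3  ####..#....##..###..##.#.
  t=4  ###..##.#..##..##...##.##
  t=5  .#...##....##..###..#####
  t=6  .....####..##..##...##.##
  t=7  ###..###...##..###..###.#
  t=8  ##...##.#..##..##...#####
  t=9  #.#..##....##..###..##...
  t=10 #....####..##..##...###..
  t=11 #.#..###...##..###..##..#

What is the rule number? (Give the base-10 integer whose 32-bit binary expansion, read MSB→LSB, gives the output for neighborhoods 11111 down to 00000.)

1772484849

  ##### -> .   bit 31 = 0  t=1,i=0
  ####. -> #   bit 30 = 1  t=0,i=2
  ###.# -> #   bit 29 = 1  t=0,i=3
  ###.. -> .   bit 28 = 0  t=0,i=17
  ##.## -> #   bit 27 = 1  t=0,i=4
  ##.#. -> .   bit 26 = 0  t=0,i=8
  ##..# -> .   bit 25 = 0  t=2,i=13
  ##... -> #   bit 24 = 1  t=0,i=18
  #.### -> #   bit 23 = 1  t=0,i=0
  #.##. -> .   bit 22 = 0  t=6,i=23
  #.#.# -> #   bit 21 = 1  t=0,i=23
  #.#.. -> .   bit 20 = 0  t=0,i=9
  #..## -> .   bit 19 = 0  t=2,i=10
  #..#. -> #   bit 18 = 1  t=0,i=11
  #...# -> .   bit 17 = 0  t=0,i=19
  #.... -> #   bit 16 = 1  t=2,i=1
  .#### -> #   bit 15 = 1  t=0,i=1
  .###. -> #   bit 14 = 1  t=0,i=6
  .##.# -> #   bit 13 = 1  t=3,i=21
  .##.. -> #   bit 12 = 1  t=2,i=12
  .#.## -> #   bit 11 = 1  t=0,i=13
  .#.#. -> .   bit 10 = 0  t=0,i=22
  .#..# -> .   bit 9 = 0  t=0,i=10
  .#... -> .   bit 8 = 0  t=3,i=7
  ..### -> #   bit 7 = 1  t=1,i=11
  ..##. -> #   bit 6 = 1  t=2,i=11
  ..#.# -> #   bit 5 = 1  t=0,i=12
  ..#.. -> #   bit 4 = 1  t=3,i=6
  ...## -> .   bit 3 = 0  t=1,i=10
  ...#. -> .   bit 2 = 0  t=0,i=20
  ....# -> .   bit 1 = 0  t=2,i=4
  ..... -> #   bit 0 = 1  t=2,i=2
  bits 01101001101001011111100011110001 = 1772484849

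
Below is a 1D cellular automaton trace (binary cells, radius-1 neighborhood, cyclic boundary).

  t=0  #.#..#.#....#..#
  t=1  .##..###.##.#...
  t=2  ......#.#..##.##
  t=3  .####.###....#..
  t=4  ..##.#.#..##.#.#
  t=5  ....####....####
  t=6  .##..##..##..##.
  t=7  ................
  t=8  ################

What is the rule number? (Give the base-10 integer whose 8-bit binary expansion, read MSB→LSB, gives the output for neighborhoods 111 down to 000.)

  [7] ### => #  t=1,i=6
  [6] ##. => .  t=0,i=0
  [5] #.# => #  t=0,i=1
  [4] #.. => .  t=0,i=3
  [3] .## => .  t=0,i=15
  [2] .#. => #  t=0,i=2
  [1] ..# => .  t=0,i=4
  [0] ... => #  t=0,i=9
  bits 10100101 = 165

165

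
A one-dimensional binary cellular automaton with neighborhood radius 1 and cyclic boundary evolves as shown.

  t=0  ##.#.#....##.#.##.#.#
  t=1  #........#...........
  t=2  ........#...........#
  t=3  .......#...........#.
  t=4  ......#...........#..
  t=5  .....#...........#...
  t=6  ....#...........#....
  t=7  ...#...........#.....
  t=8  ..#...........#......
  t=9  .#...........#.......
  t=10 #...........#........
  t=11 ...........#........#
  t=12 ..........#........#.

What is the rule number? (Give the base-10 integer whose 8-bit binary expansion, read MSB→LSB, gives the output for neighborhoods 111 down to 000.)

  nb ###: next=#  (t=0,i=0, bit7=1)
  nb ##.: next=.  (t=0,i=1, bit6=0)
  nb #.#: next=.  (t=0,i=2, bit5=0)
  nb #..: next=.  (t=0,i=6, bit4=0)
  nb .##: next=.  (t=0,i=10, bit3=0)
  nb .#.: next=.  (t=0,i=3, bit2=0)
  nb ..#: next=#  (t=0,i=9, bit1=1)
  nb ...: next=.  (t=0,i=7, bit0=0)
  bits 10000010 = 130

130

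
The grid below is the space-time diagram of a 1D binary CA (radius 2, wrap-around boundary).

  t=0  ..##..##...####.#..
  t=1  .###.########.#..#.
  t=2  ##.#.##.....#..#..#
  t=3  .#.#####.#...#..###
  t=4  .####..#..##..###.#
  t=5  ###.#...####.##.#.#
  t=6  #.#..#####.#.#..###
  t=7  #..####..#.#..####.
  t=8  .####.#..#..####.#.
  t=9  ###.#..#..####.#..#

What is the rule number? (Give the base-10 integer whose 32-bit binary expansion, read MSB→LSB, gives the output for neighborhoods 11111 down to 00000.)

837458921

  nb #####: next=.  (t=1,i=7, bit31=0)
  nb ####.: next=.  (t=0,i=13, bit30=0)
  nb ###.#: next=#  (t=0,i=14, bit29=1)
  nb ###..: next=#  (t=4,i=4, bit28=1)
  nb ##.##: next=.  (t=1,i=4, bit27=0)
  nb ##.#.: next=.  (t=0,i=15, bit26=0)
  nb ##..#: next=.  (t=0,i=4, bit25=0)
  nb ##...: next=#  (t=0,i=8, bit24=1)
  nb #.###: next=#  (t=1,i=5, bit23=1)
  nb #.##.: next=#  (t=2,i=5, bit22=1)
  nb #.#.#: next=#  (t=2,i=3, bit21=1)
  nb #.#..: next=.  (t=0,i=16, bit20=0)
  nb #..##: next=#  (t=0,i=5, bit19=1)
  nb #..#.: next=.  (t=1,i=16, bit18=0)
  nb #...#: next=#  (t=0,i=9, bit17=1)
  nb #....: next=.  (t=0,i=18, bit16=0)
  nb .####: next=#  (t=0,i=12, bit15=1)
  nb .###.: next=.  (t=1,i=2, bit14=0)
  nb .##.#: next=.  (t=5,i=14, bit13=0)
  nb .##..: next=#  (t=0,i=3, bit12=1)
  nb .#.##: next=#  (t=2,i=4, bit11=1)
  nb .#.#.: next=.  (t=6,i=12, bit10=0)
  nb .#..#: next=#  (t=1,i=15, bit9=1)
  nb .#...: next=#  (t=0,i=17, bit8=1)
  nb ..###: next=#  (t=0,i=11, bit7=1)
  nb ..##.: next=#  (t=0,i=2, bit6=1)
  nb ..#.#: next=#  (t=7,i=9, bit5=1)
  nb ..#..: next=.  (t=1,i=17, bit4=0)
  nb ...##: next=#  (t=0,i=1, bit3=1)
  nb ...#.: next=.  (t=2,i=11, bit2=0)
  nb ....#: next=.  (t=0,i=0, bit1=0)
  nb .....: next=#  (t=2,i=9, bit0=1)
  bits 00110001111010101001101111101001 = 837458921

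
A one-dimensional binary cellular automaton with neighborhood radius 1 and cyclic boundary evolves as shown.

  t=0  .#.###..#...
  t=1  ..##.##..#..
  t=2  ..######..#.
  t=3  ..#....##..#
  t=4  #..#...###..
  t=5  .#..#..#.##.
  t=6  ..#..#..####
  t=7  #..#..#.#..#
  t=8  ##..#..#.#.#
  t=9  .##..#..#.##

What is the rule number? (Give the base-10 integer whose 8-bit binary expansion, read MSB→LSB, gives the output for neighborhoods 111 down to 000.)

  [7] ### => .  t=0,i=4
  [6] ##. => #  t=0,i=5
  [5] #.# => #  t=0,i=2
  [4] #.. => #  t=0,i=6
  [3] .## => #  t=0,i=3
  [2] .#. => .  t=0,i=1
  [1] ..# => .  t=0,i=0
  [0] ... => .  t=0,i=10
  bits 01111000 = 120

120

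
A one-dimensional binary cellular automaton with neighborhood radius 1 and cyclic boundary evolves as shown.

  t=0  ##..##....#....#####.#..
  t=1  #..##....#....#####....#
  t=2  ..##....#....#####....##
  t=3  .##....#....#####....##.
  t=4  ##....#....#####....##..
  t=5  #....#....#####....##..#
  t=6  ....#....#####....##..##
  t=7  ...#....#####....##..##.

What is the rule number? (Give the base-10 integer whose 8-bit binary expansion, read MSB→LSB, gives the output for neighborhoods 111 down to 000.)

138

  [7] ### => #  t=0,i=16
  [6] ##. => .  t=0,i=1
  [5] #.# => .  t=0,i=20
  [4] #.. => .  t=0,i=2
  [3] .## => #  t=0,i=0
  [2] .#. => .  t=0,i=10
  [1] ..# => #  t=0,i=3
  [0] ... => .  t=0,i=7
  bits 10001010 = 138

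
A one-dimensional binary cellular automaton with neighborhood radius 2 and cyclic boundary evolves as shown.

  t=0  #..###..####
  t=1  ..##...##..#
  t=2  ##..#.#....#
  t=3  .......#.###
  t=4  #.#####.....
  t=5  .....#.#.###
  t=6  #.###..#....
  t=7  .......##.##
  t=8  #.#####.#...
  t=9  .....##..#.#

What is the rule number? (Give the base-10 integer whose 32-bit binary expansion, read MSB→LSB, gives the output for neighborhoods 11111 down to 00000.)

  ##### -> .   bit 31 = 0  t=0,i=10
  ####. -> #   bit 30 = 1  t=0,i=11
  ###.# -> #   bit 29 = 1  t=8,i=6
  ###.. -> .   bit 28 = 0  t=0,i=0
  ##.## -> .   bit 27 = 0  t=7,i=9
  ##.#. -> .   bit 26 = 0  t=8,i=7
  ##..# -> .   bit 25 = 0  t=0,i=1
  ##... -> #   bit 24 = 1  t=1,i=4
  #.### -> .   bit 23 = 0  t=3,i=9
  #.##. -> .   bit 22 = 0  t=7,i=10
  #.#.# -> #   bit 21 = 1  t=5,i=7
  #.#.. -> .   bit 20 = 0  t=2,i=6
  #..## -> #   bit 19 = 1  t=0,i=2
  #..#. -> .   bit 18 = 0  t=1,i=10
  #...# -> .   bit 17 = 0  t=1,i=5
  #.... -> .   bit 16 = 0  t=2,i=8
  .#### -> .   bit 15 = 0  t=0,i=9
  .###. -> .   bit 14 = 0  t=0,i=4
  .##.# -> #   bit 13 = 1  t=7,i=8
  .##.. -> .   bit 12 = 0  t=1,i=3
  .#.## -> .   bit 11 = 0  t=3,i=8
  .#.#. -> .   bit 10 = 0  t=2,i=5
  .#..# -> #   bit 9 = 1  t=1,i=0
  .#... -> #   bit 8 = 1  t=2,i=7
  ..### -> #   bit 7 = 1  t=0,i=3
  ..##. -> .   bit 6 = 0  t=1,i=2
  ..#.# -> .   bit 5 = 0  t=2,i=4
  ..#.. -> #   bit 4 = 1  t=1,i=11
  ...## -> #   bit 3 = 1  t=1,i=6
  ...#. -> #   bit 2 = 1  t=3,i=6
  ....# -> #   bit 1 = 1  t=2,i=9
  ..... -> #   bit 0 = 1  t=3,i=2
  bits 01100001001010000010001110011111 = 1630020511

1630020511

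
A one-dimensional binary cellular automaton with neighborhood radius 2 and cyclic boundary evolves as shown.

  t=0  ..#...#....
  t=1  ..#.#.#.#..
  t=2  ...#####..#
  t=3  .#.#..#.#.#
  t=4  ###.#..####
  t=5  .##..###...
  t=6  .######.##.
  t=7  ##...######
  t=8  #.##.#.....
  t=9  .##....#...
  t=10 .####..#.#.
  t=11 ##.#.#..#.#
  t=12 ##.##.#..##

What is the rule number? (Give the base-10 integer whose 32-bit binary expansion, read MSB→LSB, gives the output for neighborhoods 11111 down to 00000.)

1810587344

  nb #####: next=.  (t=2,i=5, bit31=0)
  nb ####.: next=#  (t=2,i=6, bit30=1)
  nb ###.#: next=#  (t=4,i=2, bit29=1)
  nb ###..: next=.  (t=2,i=7, bit28=0)
  nb ##.##: next=#  (t=6,i=7, bit27=1)
  nb ##.#.: next=.  (t=4,i=3, bit26=0)
  nb ##..#: next=#  (t=2,i=8, bit25=1)
  nb ##...: next=#  (t=5,i=8, bit24=1)
  nb #.###: next=#  (t=11,i=10, bit23=1)
  nb #.##.: next=#  (t=6,i=8, bit22=1)
  nb #.#.#: next=#  (t=1,i=4, bit21=1)
  nb #.#..: next=.  (t=1,i=8, bit20=0)
  nb #..##: next=#  (t=4,i=6, bit19=1)
  nb #..#.: next=.  (t=2,i=9, bit18=0)
  nb #...#: next=#  (t=0,i=4, bit17=1)
  nb #....: next=#  (t=0,i=8, bit16=1)
  nb .####: next=.  (t=2,i=4, bit15=0)
  nb .###.: next=#  (t=5,i=6, bit14=1)
  nb .##.#: next=.  (t=8,i=3, bit13=0)
  nb .##..: next=#  (t=5,i=2, bit12=1)
  nb .#.##: next=#  (t=8,i=1, bit11=1)
  nb .#.#.: next=#  (t=1,i=3, bit10=1)
  nb .#..#: next=#  (t=3,i=4, bit9=1)
  nb .#...: next=.  (t=0,i=3, bit8=0)
  nb ..###: next=#  (t=2,i=3, bit7=1)
  nb ..##.: next=#  (t=5,i=1, bit6=1)
  nb ..#.#: next=.  (t=1,i=2, bit5=0)
  nb ..#..: next=#  (t=0,i=2, bit4=1)
  nb ...##: next=.  (t=2,i=2, bit3=0)
  nb ...#.: next=.  (t=0,i=1, bit2=0)
  nb ....#: next=.  (t=0,i=0, bit1=0)
  nb .....: next=.  (t=0,i=9, bit0=0)
  bits 01101011111010110101111011010000 = 1810587344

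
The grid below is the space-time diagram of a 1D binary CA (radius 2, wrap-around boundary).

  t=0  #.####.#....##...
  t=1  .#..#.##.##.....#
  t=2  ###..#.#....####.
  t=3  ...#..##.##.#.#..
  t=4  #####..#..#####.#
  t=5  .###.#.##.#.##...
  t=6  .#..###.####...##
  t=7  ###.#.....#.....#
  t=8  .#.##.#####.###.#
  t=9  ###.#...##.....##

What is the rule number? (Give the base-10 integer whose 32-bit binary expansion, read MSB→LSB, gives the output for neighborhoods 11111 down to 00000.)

  nb #####: next=#  (t=4,i=1, bit31=1)
  nb ####.: next=#  (t=0,i=4, bit30=1)
  nb ###.#: next=.  (t=0,i=5, bit29=0)
  nb ###..: next=.  (t=2,i=2, bit28=0)
  nb ##.##: next=.  (t=1,i=8, bit27=0)
  nb ##.#.: next=#  (t=0,i=6, bit26=1)
  nb ##..#: next=#  (t=2,i=3, bit25=1)
  nb ##...: next=.  (t=0,i=14, bit24=0)
  nb #.###: next=.  (t=0,i=2, bit23=0)
  nb #.##.: next=.  (t=1,i=6, bit22=0)
  nb #.#.#: next=#  (t=3,i=12, bit21=1)
  nb #.#..: next=#  (t=0,i=7, bit20=1)
  nb #..##: next=.  (t=3,i=5, bit19=0)
  nb #..#.: next=.  (t=1,i=3, bit18=0)
  nb #...#: next=.  (t=0,i=15, bit17=0)
  nb #....: next=#  (t=0,i=9, bit16=1)
  nb .####: next=.  (t=0,i=3, bit15=0)
  nb .###.: next=.  (t=2,i=1, bit14=0)
  nb .##.#: next=#  (t=1,i=7, bit13=1)
  nb .##..: next=.  (t=0,i=13, bit12=0)
  nb .#.##: next=#  (t=0,i=1, bit11=1)
  nb .#.#.: next=#  (t=1,i=0, bit10=1)
  nb .#..#: next=#  (t=1,i=2, bit9=1)
  nb .#...: next=.  (t=0,i=8, bit8=0)
  nb ..###: next=#  (t=2,i=12, bit7=1)
  nb ..##.: next=.  (t=0,i=12, bit6=0)
  nb ..#.#: next=.  (t=0,i=0, bit5=0)
  nb ..#..: next=#  (t=3,i=3, bit4=1)
  nb ...##: next=.  (t=0,i=11, bit3=0)
  nb ...#.: next=#  (t=0,i=16, bit2=1)
  nb ....#: next=#  (t=0,i=10, bit1=1)
  nb .....: next=#  (t=1,i=13, bit0=1)
  bits 11000110001100010010111010010111 = 3325111959

3325111959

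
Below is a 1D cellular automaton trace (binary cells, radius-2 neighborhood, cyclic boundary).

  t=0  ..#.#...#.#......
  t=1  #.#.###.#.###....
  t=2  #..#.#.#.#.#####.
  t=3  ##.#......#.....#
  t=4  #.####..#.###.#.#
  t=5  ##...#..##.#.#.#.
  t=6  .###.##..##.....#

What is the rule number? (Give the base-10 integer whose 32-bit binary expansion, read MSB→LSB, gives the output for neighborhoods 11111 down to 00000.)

487816114

  #####|.  b31=0 t=2,i=13
  ####.|.  b30=0 t=2,i=14
  ###.#|.  b29=0 t=1,i=6
  ###..|#  b28=1 t=1,i=12
  ##.##|#  b27=1 t=4,i=1
  ##.#.|#  b26=1 t=1,i=7
  ##..#|.  b25=0 t=4,i=6
  ##...|#  b24=1 t=1,i=13
  #.###|.  b23=0 t=1,i=4
  #.##.|.  b22=0 t=4,i=16
  #.#.#|.  b21=0 t=1,i=2
  #.#..|#  b20=1 t=0,i=4
  #..##|.  b19=0 t=5,i=7
  #..#.|.  b18=0 t=2,i=2
  #...#|#  b17=1 t=0,i=6
  #....|#  b16=1 t=0,i=12
  .####|.  b15=0 t=2,i=12
  .###.|#  b14=1 t=1,i=5
  .##.#|#  b13=1 t=4,i=0
  .##..|#  b12=1 t=5,i=1
  .#.##|#  b11=1 t=1,i=3
  .#.#.|.  b10=0 t=0,i=3
  .#..#|#  b9=1 t=2,i=1
  .#...|#  b8=1 t=0,i=5
  ..###|#  b7=1 t=3,i=16
  ..##.|.  b6=0 t=5,i=8
  ..#.#|#  b5=1 t=0,i=2
  ..#..|#  b4=1 t=3,i=10
  ...##|.  b3=0 t=3,i=15
  ...#.|.  b2=0 t=0,i=1
  ....#|#  b1=1 t=0,i=0
  .....|.  b0=0 t=0,i=13
  bits 00011101000100110111101110110010 = 487816114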